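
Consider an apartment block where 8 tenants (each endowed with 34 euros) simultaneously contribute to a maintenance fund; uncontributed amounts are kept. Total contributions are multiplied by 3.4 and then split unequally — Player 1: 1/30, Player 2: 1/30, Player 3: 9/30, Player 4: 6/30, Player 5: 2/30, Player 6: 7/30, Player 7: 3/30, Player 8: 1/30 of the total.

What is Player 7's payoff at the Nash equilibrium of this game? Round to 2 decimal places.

45.56 euros

Player j's private return per contributed unit is 3.4 × (j's share). Contributing is weakly dominant for j when that share is at least 1/3.4 = 0.2941, and contributing 0 is dominant otherwise.
The only share above 0.2941 is Player 3's 9/30, contributing 34; the remaining 7 contribute 0. Total contributed: 34.
Player 7 keeps 34 and receives 3.4 × 34 × 3/30 = 11.56 from the maintenance fund, for a payoff of 45.56.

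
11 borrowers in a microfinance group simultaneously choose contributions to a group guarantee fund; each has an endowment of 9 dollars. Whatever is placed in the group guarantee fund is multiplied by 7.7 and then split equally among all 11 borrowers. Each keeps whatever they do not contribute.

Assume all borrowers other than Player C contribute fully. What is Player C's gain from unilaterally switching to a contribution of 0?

2.70 dollars

Switching from a contribution of 9 to 0 lets Player C keep an extra 9 dollars, but lowers the group guarantee fund by 9, which costs Player C their own share of that drop: 7.7/11 × 9 = 6.30.
Net gain = 9 − 6.30 = 2.70. The private return per contributed unit (0.7000) is below 1, so free-riding is indeed the best response regardless of what the others do.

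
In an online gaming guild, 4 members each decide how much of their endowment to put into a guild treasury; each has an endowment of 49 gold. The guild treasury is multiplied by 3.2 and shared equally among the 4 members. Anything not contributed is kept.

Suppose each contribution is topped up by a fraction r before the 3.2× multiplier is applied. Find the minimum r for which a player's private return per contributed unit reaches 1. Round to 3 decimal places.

0.250

With matching at rate r, one contributed unit becomes (1 + r) in the guild treasury and returns 3.2 × (1 + r) / 4 to the contributor.
Setting this equal to 1: 1 + r = 4/3.2 = 1.2500.
So the minimum matching rate is r = 1.2500 − 1 = 0.250.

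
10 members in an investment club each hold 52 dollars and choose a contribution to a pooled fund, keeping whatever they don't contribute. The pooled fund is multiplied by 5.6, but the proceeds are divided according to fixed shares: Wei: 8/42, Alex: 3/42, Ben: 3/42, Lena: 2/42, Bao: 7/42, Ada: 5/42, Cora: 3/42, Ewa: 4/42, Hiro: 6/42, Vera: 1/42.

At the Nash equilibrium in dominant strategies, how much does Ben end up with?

For player j, contributing a unit is worthwhile iff 5.6 × (j's share) ≥ 1, i.e. iff j's share is at least 0.1786.
Only Wei (8/42) clears that bar, contributing 52; the remaining 9 contribute 0. Total contributed: 52.
Ben keeps 52 and receives 5.6 × 52 × 3/42 = 20.80 from the pooled fund, for a payoff of 72.80.

72.80 dollars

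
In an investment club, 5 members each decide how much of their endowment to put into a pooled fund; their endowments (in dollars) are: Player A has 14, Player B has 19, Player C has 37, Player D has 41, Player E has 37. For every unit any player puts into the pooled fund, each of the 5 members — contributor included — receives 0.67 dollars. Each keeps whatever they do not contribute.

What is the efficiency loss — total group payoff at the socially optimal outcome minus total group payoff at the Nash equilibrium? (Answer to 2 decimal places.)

The private return per contributed unit is 0.67 < 1 for everyone, so the Nash equilibrium is zero contribution and the group total is Σ E_j = 14 + 19 + 37 + 41 + 37 = 148.
Each contributed unit returns 3.350 to the group, so the social optimum is full contribution by everyone: group total = 3.350 × 148 = 495.80.
Efficiency loss = (3.350 − 1) × 148 = 347.80.

347.80 dollars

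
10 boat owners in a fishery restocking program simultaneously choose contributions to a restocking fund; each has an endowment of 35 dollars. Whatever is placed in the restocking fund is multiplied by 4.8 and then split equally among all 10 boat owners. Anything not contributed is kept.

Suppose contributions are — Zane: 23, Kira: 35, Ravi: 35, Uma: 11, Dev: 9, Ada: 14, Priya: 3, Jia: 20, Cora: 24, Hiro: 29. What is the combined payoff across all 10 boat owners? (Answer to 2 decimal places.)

1121.40 dollars

Total contributed: 23 + 35 + 35 + 11 + 9 + 14 + 3 + 20 + 24 + 29 = 203; total kept: 10 × 35 − 203 = 147.
The restocking fund pays out 4.8 × 203 = 974.40 in aggregate.
Group total = 147 + 974.40 = 1121.40.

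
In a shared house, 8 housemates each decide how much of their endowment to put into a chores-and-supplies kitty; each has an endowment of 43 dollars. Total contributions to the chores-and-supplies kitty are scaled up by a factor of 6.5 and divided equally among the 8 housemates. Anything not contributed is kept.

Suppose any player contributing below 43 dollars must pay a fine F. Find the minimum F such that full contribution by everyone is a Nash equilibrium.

Given the others contribute fully, the best deviation is to contribute 0 (any partial contribution still incurs the fine and gives up units whose private return 0.8125 is below 1).
Deviating from 43 to 0 saves 43 dollars but forfeits the deviator's share of the drop in the chores-and-supplies kitty: 6.5/8 × 43 = 34.94.
So the deviation gain is 43 − 34.94 = 8.06, and the fine must be at least 8.06 dollars to wipe it out.

8.06 dollars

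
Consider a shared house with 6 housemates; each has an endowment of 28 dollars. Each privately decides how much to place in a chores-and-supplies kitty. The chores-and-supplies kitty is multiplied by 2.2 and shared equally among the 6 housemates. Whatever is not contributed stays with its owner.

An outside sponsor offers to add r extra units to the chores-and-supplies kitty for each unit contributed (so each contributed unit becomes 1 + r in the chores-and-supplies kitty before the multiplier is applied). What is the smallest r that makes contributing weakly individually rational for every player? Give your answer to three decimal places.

1.727

With matching at rate r, one contributed unit becomes (1 + r) in the chores-and-supplies kitty and returns 2.2 × (1 + r) / 6 to the contributor.
Setting this equal to 1: 1 + r = 6/2.2 = 2.7273.
So the minimum matching rate is r = 2.7273 − 1 = 1.727.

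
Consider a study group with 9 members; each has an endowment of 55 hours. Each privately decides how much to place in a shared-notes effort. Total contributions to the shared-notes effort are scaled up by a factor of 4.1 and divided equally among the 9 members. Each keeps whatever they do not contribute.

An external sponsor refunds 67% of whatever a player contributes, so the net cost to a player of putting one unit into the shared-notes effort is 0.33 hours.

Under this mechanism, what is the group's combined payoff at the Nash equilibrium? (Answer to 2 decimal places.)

With the mechanism, a contributed unit returns (4.1/9) / 0.33 = 1.3805 per unit of net cost to the contributor — now above 1 — so contributing fully is weakly dominant for every player.
At the Nash equilibrium everyone contributes 55. Group total payoff = 9 × (55 × 0.67 + 4.1 × 55) = 2361.15.

2361.15 hours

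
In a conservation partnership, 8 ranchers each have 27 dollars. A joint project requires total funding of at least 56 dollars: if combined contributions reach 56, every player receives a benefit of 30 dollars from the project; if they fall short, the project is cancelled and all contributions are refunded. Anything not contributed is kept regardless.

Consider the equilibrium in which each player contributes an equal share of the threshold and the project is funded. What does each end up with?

Equal share of the threshold: 56/8 = 7.
At this profile no one gains by cutting their contribution: any cut drops the total below 56, the project is cancelled, contributions are refunded, and the deviator ends with 27, which is less than 27 − 7 + 30 = 50. Contributing more than 7 just wastes the excess. So contributing exactly 7 is a best response.
Each player's payoff: 27 − 7 + 30 = 50.

50 dollars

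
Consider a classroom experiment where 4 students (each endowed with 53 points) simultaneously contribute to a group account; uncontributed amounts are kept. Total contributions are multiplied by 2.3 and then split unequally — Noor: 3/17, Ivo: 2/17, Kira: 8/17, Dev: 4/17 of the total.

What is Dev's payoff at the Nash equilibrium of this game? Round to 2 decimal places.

81.68 points

Each unit j contributes comes back to j as 2.3 × (j's share), so j prefers to contribute only if that share exceeds 1/2.3 = 0.4348; otherwise keeping the unit dominates.
Kira alone (share 8/17) is above the threshold, contributing 53; the remaining 3 contribute 0. Total contributed: 53.
Dev keeps 53 and receives 2.3 × 53 × 4/17 = 28.68 from the group account, for a payoff of 81.68.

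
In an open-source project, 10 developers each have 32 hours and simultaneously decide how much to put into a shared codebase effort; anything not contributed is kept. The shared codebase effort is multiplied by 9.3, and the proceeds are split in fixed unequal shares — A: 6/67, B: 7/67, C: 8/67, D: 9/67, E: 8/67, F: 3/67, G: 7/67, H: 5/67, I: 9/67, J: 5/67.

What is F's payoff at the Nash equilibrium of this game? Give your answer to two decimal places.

85.30 hours

A player with share s gets back 9.3·s per unit contributed, so full contribution is dominant for anyone with s > 1/9.3 = 0.1075 and zero contribution is dominant for anyone below.
C, D, E and I are above the threshold, contributing 32 each; the remaining 6 contribute 0. Total contributed: 128.
F keeps 32 and receives 9.3 × 128 × 3/67 = 53.30 from the shared codebase effort, for a payoff of 85.30.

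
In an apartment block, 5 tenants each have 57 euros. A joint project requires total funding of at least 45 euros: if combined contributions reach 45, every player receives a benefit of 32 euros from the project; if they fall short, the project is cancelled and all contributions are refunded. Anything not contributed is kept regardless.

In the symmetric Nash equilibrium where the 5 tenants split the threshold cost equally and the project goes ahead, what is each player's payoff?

80 euros

Equal share of the threshold: 45/5 = 9.
At this profile no one gains by cutting their contribution: any cut drops the total below 45, the project is cancelled, contributions are refunded, and the deviator ends with 57, which is less than 57 − 9 + 32 = 80. Contributing more than 9 just wastes the excess. So contributing exactly 9 is a best response.
Each player's payoff: 57 − 9 + 32 = 80.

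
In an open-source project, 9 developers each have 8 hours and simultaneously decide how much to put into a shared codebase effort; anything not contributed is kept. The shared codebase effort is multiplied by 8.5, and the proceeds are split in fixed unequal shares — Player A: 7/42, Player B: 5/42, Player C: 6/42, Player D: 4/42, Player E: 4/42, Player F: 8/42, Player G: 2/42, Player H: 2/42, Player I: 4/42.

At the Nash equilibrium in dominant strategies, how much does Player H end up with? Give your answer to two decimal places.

A player with share s gets back 8.5·s per unit contributed, so full contribution is dominant for anyone with s > 1/8.5 = 0.1176 and zero contribution is dominant for anyone below.
Player A, Player B, Player C and Player F clear that bar, contributing 8 each; the remaining 5 contribute 0. Total contributed: 32.
Player H keeps 8 and receives 8.5 × 32 × 2/42 = 12.95 from the shared codebase effort, for a payoff of 20.95.

20.95 hours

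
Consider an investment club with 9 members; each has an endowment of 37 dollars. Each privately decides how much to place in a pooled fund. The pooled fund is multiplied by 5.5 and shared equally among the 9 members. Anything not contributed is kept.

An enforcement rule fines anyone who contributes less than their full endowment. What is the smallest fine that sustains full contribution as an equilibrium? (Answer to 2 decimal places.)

14.39 dollars

Given the others contribute fully, the best deviation is to contribute 0 (any partial contribution still incurs the fine and gives up units whose private return 0.6111 is below 1).
Deviating from 37 to 0 saves 37 dollars but forfeits the deviator's share of the drop in the pooled fund: 5.5/9 × 37 = 22.61.
So the deviation gain is 37 − 22.61 = 14.39, and the fine must be at least 14.39 dollars to wipe it out.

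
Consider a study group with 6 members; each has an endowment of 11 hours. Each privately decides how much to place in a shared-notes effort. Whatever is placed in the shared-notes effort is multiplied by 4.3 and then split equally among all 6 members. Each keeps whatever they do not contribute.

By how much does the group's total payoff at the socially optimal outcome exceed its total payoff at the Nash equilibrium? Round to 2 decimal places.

Each contributed unit returns 4.3/6 = 0.7167 to its contributor — below 1 — so contributing 0 is dominant for every player. At the Nash equilibrium everyone keeps their 11, and the group total is 6 × 11 = 66.
Each contributed unit returns 4.300 to the group as a whole (0.7167 to each of 6 players), which exceeds 1, so the social optimum is full contribution: group total = 4.300 × 66 = 283.80.
Efficiency loss = 283.80 − 66 = 217.80.

217.80 hours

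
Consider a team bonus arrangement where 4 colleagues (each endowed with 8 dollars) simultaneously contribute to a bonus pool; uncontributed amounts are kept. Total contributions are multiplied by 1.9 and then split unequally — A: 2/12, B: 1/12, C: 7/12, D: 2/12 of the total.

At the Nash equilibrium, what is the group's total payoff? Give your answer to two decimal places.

A player with share s gets back 1.9·s per unit contributed, so full contribution is dominant for anyone with s > 1/1.9 = 0.5263 and zero contribution is dominant for anyone below.
C alone (share 7/12) is above the threshold, contributing 8; the remaining 3 contribute 0. Total contributed: 8.
The bonus pool pays out 1.9 × 8 = 15.20 in total (split across the unequal shares, but the aggregate is all that matters for the group sum).
The 3 free-riders keep 8 each, adding 24. Group total = 24 + 15.20 = 39.20.

39.20 dollars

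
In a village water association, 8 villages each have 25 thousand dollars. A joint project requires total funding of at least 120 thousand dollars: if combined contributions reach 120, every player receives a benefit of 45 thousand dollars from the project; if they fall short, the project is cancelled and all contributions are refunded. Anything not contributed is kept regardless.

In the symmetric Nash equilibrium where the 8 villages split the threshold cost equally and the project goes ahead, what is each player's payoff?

55 thousand dollars

Equal share of the threshold: 120/8 = 15.
At this profile no one gains by cutting their contribution: any cut drops the total below 120, the project is cancelled, contributions are refunded, and the deviator ends with 25, which is less than 25 − 15 + 45 = 55. Contributing more than 15 just wastes the excess. So contributing exactly 15 is a best response.
Each player's payoff: 25 − 15 + 45 = 55.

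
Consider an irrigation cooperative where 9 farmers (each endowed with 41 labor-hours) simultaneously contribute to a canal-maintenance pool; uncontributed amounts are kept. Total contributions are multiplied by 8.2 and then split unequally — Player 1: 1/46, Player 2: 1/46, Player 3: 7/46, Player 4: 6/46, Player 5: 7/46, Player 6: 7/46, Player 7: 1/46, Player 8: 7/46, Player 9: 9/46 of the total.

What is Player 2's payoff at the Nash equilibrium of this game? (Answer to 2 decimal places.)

Player j's private return per contributed unit is 8.2 × (j's share). Contributing is weakly dominant for j when that share is at least 1/8.2 = 0.1220, and contributing 0 is dominant otherwise.
Player 3, Player 4, Player 5, Player 6, Player 8 and Player 9 clear that bar, contributing 41 each; the remaining 3 contribute 0. Total contributed: 246.
Player 2 keeps 41 and receives 8.2 × 246 × 1/46 = 43.85 from the canal-maintenance pool, for a payoff of 84.85.

84.85 labor-hours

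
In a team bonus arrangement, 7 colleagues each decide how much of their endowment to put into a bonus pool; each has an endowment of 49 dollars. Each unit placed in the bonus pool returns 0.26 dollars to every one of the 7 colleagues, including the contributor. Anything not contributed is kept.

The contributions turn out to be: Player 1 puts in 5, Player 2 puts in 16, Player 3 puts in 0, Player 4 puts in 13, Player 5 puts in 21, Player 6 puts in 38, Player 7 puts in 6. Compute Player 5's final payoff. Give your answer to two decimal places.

53.74 dollars

Total contributed: 5 + 16 + 0 + 13 + 21 + 38 + 6 = 99.
Each receives 0.26 × 99 = 25.74 from the bonus pool.
Player 5 keeps 49 − 21 = 28, so Player 5's payoff is 28 + 25.74 = 53.74.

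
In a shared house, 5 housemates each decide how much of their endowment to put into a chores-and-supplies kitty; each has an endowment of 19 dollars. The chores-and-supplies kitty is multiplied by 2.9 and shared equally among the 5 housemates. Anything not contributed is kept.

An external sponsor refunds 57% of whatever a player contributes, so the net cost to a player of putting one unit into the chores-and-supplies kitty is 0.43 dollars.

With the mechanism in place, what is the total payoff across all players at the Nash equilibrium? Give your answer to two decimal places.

329.65 dollars

The effective private return per unit is now (2.9/5) / 0.43 = 1.3488 > 1, so every player's dominant strategy flips to full contribution.
At the Nash equilibrium everyone contributes 19. Group total payoff = 5 × (19 × 0.57 + 2.9 × 19) = 329.65.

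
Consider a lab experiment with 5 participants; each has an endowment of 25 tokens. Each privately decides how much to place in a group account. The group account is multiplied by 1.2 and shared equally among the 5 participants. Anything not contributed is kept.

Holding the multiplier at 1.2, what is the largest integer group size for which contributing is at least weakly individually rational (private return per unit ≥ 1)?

1

Private return per unit is 1.2/(group size), which is ≥ 1 whenever the group size is ≤ 1.2.
The largest such integer is 1.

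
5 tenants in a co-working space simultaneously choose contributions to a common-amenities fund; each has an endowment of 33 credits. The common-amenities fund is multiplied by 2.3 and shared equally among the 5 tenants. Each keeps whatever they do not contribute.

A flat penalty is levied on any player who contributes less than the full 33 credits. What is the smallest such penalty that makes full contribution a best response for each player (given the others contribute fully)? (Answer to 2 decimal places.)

17.82 credits

Given the others contribute fully, the best deviation is to contribute 0 (any partial contribution still incurs the fine and gives up units whose private return 0.4600 is below 1).
Deviating from 33 to 0 saves 33 credits but forfeits the deviator's share of the drop in the common-amenities fund: 2.3/5 × 33 = 15.18.
So the deviation gain is 33 − 15.18 = 17.82, and the fine must be at least 17.82 credits to wipe it out.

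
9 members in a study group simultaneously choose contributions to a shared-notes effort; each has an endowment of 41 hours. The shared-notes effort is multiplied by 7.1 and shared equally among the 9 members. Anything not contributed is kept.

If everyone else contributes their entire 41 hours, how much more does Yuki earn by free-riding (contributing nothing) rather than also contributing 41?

Switching from a contribution of 41 to 0 lets Yuki keep an extra 41 hours, but lowers the shared-notes effort by 41, which costs Yuki their own share of that drop: 7.1/9 × 41 = 32.34.
Net gain = 41 − 32.34 = 8.66. The private return per contributed unit (0.7889) is below 1, so free-riding is indeed the best response regardless of what the others do.

8.66 hours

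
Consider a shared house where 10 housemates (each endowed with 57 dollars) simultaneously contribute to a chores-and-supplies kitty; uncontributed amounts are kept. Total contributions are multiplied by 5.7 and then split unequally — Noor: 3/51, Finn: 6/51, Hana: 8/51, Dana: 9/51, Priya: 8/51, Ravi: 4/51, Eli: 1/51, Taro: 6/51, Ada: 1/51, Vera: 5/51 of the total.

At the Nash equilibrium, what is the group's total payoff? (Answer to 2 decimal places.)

Each unit j contributes comes back to j as 5.7 × (j's share), so j prefers to contribute only if that share exceeds 1/5.7 = 0.1754; otherwise keeping the unit dominates.
Only Dana (9/51) clears that bar, contributing 57; the remaining 9 contribute 0. Total contributed: 57.
The chores-and-supplies kitty pays out 5.7 × 57 = 324.90 in total (split across the unequal shares, but the aggregate is all that matters for the group sum).
The 9 free-riders keep 57 each, adding 513. Group total = 513 + 324.90 = 837.90.

837.90 dollars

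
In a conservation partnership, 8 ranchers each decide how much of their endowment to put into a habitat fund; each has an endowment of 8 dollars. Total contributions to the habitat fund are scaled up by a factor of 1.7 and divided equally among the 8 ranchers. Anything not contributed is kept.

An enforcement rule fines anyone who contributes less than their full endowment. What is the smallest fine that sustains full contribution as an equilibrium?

6.30 dollars

Given the others contribute fully, the best deviation is to contribute 0 (any partial contribution still incurs the fine and gives up units whose private return 0.2125 is below 1).
Deviating from 8 to 0 saves 8 dollars but forfeits the deviator's share of the drop in the habitat fund: 1.7/8 × 8 = 1.70.
So the deviation gain is 8 − 1.70 = 6.30, and the fine must be at least 6.30 dollars to wipe it out.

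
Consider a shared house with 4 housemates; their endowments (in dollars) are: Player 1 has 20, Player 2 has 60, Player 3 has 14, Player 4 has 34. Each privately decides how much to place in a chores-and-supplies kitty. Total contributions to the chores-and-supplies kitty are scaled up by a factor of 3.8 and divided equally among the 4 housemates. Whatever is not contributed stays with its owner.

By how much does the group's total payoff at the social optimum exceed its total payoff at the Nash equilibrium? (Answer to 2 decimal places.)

358.40 dollars

The private return per contributed unit is 3.8/4 = 0.9500 < 1 for every player regardless of endowment, so the Nash equilibrium is zero contribution and the group total is Σ E_j = 20 + 60 + 14 + 34 = 128.
Each contributed unit returns 3.800 to the group, so the social optimum is full contribution by everyone: group total = 3.800 × 128 = 486.40.
Efficiency loss = (3.800 − 1) × 128 = 358.40.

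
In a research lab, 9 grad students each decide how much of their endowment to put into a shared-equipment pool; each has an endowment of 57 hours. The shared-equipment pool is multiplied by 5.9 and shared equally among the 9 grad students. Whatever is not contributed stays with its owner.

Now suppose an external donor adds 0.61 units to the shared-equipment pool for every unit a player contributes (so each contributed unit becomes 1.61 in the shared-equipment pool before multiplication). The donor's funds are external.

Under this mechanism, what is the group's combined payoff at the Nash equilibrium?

With the mechanism, a contributed unit returns 5.9 × 1.61 / 9 = 1.0554 per unit of net cost to the contributor — now above 1 — so contributing fully is weakly dominant for every player.
So the Nash equilibrium is full contribution by all 9; the group earns 5.9 × 1.61 × 513 = 4872.99.

4872.99 hours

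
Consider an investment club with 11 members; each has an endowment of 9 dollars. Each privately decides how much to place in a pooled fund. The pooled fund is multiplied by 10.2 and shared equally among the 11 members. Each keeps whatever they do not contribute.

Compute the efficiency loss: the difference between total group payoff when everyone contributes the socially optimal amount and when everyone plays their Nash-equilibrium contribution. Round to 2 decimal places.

910.80 dollars

Each contributed unit returns 10.2/11 = 0.9273 to its contributor — below 1 — so contributing 0 is dominant for every player. At the Nash equilibrium everyone keeps their 9, and the group total is 11 × 9 = 99.
Each contributed unit returns 10.200 to the group as a whole (0.9273 to each of 11 players), which exceeds 1, so the social optimum is full contribution: group total = 10.200 × 99 = 1009.80.
Efficiency loss = 1009.80 − 99 = 910.80.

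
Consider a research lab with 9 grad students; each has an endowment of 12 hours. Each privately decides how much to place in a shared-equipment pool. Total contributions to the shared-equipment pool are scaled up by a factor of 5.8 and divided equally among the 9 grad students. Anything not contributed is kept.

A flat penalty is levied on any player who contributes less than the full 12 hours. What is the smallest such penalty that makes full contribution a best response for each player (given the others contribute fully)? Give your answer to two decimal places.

Given the others contribute fully, the best deviation is to contribute 0 (any partial contribution still incurs the fine and gives up units whose private return 0.6444 is below 1).
Deviating from 12 to 0 saves 12 hours but forfeits the deviator's share of the drop in the shared-equipment pool: 5.8/9 × 12 = 7.73.
So the deviation gain is 12 − 7.73 = 4.27, and the fine must be at least 4.27 hours to wipe it out.

4.27 hours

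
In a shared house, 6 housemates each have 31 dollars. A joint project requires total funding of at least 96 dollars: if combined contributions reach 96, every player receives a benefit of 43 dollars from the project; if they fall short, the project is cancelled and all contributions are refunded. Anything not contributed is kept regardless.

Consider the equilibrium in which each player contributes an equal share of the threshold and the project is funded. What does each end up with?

Equal share of the threshold: 96/6 = 16.
At this profile no one gains by cutting their contribution: any cut drops the total below 96, the project is cancelled, contributions are refunded, and the deviator ends with 31, which is less than 31 − 16 + 43 = 58. Contributing more than 16 just wastes the excess. So contributing exactly 16 is a best response.
Each player's payoff: 31 − 16 + 43 = 58.

58 dollars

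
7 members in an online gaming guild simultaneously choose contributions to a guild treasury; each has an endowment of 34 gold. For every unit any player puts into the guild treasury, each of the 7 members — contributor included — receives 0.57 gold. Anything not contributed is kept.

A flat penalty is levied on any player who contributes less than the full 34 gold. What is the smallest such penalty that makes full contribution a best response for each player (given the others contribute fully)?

14.62 gold

Given the others contribute fully, the best deviation is to contribute 0 (any partial contribution still incurs the fine and gives up units whose private return 0.57 is below 1).
Deviating from 34 to 0 saves 34 gold but forfeits the deviator's share of the drop in the guild treasury: 0.57 × 34 = 19.38.
So the deviation gain is 34 − 19.38 = 14.62, and the fine must be at least 14.62 gold to wipe it out.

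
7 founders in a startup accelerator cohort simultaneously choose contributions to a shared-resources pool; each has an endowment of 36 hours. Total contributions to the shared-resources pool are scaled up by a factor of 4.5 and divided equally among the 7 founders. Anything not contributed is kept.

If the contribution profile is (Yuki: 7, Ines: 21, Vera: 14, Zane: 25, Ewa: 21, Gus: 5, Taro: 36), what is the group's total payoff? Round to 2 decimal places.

703.50 hours

Total contributed: 7 + 21 + 14 + 25 + 21 + 5 + 36 = 129; total kept: 7 × 36 − 129 = 123.
The shared-resources pool pays out 4.5 × 129 = 580.50 in aggregate.
Group total = 123 + 580.50 = 703.50.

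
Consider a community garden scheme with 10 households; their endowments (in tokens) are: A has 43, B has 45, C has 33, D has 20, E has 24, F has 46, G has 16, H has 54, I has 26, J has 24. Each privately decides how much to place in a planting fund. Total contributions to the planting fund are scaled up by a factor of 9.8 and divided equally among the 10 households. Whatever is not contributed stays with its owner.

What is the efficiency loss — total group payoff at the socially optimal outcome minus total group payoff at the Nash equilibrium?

2912.80 tokens

The private return per contributed unit is 9.8/10 = 0.9800 < 1 for every player regardless of endowment, so the Nash equilibrium is zero contribution and the group total is Σ E_j = 43 + 45 + 33 + 20 + 24 + 46 + 16 + 54 + 26 + 24 = 331.
Each contributed unit returns 9.800 to the group, so the social optimum is full contribution by everyone: group total = 9.800 × 331 = 3243.80.
Efficiency loss = (9.800 − 1) × 331 = 2912.80.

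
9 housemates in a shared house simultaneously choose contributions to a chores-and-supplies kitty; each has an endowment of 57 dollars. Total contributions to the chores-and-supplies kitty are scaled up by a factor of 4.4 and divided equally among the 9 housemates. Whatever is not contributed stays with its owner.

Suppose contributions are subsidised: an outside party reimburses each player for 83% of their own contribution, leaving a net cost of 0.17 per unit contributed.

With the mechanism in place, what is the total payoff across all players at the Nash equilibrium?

2682.99 dollars

The effective private return per unit is now (4.4/9) / 0.17 = 2.8758 > 1, so every player's dominant strategy flips to full contribution.
So the Nash equilibrium is full contribution by all 9; the group earns 9 × (57 × 0.83 + 4.4 × 57) = 2682.99.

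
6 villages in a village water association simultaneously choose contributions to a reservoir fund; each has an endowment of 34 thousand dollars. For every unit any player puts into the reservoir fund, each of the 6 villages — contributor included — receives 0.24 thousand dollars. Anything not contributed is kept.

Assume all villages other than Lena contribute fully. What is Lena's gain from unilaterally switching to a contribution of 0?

25.84 thousand dollars

Switching from a contribution of 34 to 0 lets Lena keep an extra 34 thousand dollars, but lowers the reservoir fund by 34, which costs Lena their own share of that drop: 0.24 × 34 = 8.16.
Net gain = 34 − 8.16 = 25.84. The private return per contributed unit (0.24) is below 1, so free-riding is indeed the best response regardless of what the others do.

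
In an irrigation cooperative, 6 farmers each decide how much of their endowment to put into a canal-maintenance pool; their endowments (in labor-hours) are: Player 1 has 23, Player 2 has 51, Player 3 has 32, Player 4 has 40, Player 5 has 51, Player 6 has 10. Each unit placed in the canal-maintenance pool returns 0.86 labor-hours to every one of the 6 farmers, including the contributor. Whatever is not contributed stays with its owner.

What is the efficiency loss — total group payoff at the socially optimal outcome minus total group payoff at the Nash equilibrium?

The private return per contributed unit is 0.86 < 1 for everyone, so the Nash equilibrium is zero contribution and the group total is Σ E_j = 23 + 51 + 32 + 40 + 51 + 10 = 207.
Each contributed unit returns 5.160 to the group, so the social optimum is full contribution by everyone: group total = 5.160 × 207 = 1068.12.
Efficiency loss = (5.160 − 1) × 207 = 861.12.

861.12 labor-hours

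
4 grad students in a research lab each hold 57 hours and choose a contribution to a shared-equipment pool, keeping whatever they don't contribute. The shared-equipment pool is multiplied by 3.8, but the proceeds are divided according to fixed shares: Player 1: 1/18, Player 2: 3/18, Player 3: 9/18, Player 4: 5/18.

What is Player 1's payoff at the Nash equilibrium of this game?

81.07 hours

Each unit j contributes comes back to j as 3.8 × (j's share), so j prefers to contribute only if that share exceeds 1/3.8 = 0.2632; otherwise keeping the unit dominates.
Player 3 and Player 4 clear that bar, contributing 57 each; the remaining 2 contribute 0. Total contributed: 114.
Player 1 keeps 57 and receives 3.8 × 114 × 1/18 = 24.07 from the shared-equipment pool, for a payoff of 81.07.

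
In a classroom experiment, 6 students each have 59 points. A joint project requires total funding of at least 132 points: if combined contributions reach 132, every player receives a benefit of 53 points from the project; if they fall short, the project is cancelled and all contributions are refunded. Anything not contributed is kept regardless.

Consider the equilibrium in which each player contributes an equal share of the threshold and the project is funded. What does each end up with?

90 points

Equal share of the threshold: 132/6 = 22.
At this profile no one gains by cutting their contribution: any cut drops the total below 132, the project is cancelled, contributions are refunded, and the deviator ends with 59, which is less than 59 − 22 + 53 = 90. Contributing more than 22 just wastes the excess. So contributing exactly 22 is a best response.
Each player's payoff: 59 − 22 + 53 = 90.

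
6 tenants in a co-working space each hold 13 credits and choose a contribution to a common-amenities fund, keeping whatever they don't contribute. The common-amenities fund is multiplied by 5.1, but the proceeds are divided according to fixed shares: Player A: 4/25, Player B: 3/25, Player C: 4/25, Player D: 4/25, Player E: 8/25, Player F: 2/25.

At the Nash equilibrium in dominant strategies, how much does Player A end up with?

A player with share s gets back 5.1·s per unit contributed, so full contribution is dominant for anyone with s > 1/5.1 = 0.1961 and zero contribution is dominant for anyone below.
Player E alone (share 8/25) is above the threshold, contributing 13; the remaining 5 contribute 0. Total contributed: 13.
Player A keeps 13 and receives 5.1 × 13 × 4/25 = 10.61 from the common-amenities fund, for a payoff of 23.61.

23.61 credits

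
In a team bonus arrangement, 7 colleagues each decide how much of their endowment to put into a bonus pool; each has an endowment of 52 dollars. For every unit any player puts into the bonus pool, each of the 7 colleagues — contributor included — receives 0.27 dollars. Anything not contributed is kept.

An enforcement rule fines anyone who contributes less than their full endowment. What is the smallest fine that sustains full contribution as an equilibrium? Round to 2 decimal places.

37.96 dollars

Given the others contribute fully, the best deviation is to contribute 0 (any partial contribution still incurs the fine and gives up units whose private return 0.27 is below 1).
Deviating from 52 to 0 saves 52 dollars but forfeits the deviator's share of the drop in the bonus pool: 0.27 × 52 = 14.04.
So the deviation gain is 52 − 14.04 = 37.96, and the fine must be at least 37.96 dollars to wipe it out.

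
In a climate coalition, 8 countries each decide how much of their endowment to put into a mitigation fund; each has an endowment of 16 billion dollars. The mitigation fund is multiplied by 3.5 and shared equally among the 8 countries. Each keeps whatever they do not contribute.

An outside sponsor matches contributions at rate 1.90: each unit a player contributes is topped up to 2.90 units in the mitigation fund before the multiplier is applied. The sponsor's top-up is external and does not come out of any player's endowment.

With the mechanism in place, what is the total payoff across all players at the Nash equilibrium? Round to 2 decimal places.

The effective private return per unit is now 3.5 × 2.90 / 8 = 1.2688 > 1, so every player's dominant strategy flips to full contribution.
At the Nash equilibrium everyone contributes 16. Group total payoff = 3.5 × 2.90 × 128 = 1299.20.

1299.20 billion dollars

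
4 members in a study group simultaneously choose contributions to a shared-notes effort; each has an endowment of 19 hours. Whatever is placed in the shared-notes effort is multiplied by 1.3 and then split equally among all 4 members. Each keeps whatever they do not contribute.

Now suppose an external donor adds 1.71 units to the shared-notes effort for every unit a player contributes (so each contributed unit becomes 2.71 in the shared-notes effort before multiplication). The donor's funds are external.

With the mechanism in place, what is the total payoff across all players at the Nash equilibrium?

With the mechanism, a contributed unit returns 1.3 × 2.71 / 4 = 0.8808 per unit of net cost — still below 1 — so contributing 0 remains dominant for every player.
Everyone keeps their endowment and the group total is 4 × 19 = 76.

76.00 hours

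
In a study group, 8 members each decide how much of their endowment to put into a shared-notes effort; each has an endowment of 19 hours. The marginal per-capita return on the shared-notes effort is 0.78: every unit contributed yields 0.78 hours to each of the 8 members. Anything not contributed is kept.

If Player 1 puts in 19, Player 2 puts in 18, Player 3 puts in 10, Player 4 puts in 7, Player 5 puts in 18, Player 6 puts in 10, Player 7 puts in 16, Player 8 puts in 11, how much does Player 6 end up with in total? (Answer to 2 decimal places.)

94.02 hours

Total contributed: 19 + 18 + 10 + 7 + 18 + 10 + 16 + 11 = 109.
Each receives 0.78 × 109 = 85.02 from the shared-notes effort.
Player 6 keeps 19 − 10 = 9, so Player 6's payoff is 9 + 85.02 = 94.02.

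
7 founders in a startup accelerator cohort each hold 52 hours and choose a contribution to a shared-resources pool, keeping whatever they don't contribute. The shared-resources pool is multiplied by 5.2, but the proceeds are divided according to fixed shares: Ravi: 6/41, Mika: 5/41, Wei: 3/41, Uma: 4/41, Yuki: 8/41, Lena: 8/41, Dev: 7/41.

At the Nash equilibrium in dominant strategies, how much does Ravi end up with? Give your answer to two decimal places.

131.14 hours

Player j's private return per contributed unit is 5.2 × (j's share). Contributing is weakly dominant for j when that share is at least 1/5.2 = 0.1923, and contributing 0 is dominant otherwise.
Yuki and Lena are above the threshold, contributing 52 each; the remaining 5 contribute 0. Total contributed: 104.
Ravi keeps 52 and receives 5.2 × 104 × 6/41 = 79.14 from the shared-resources pool, for a payoff of 131.14.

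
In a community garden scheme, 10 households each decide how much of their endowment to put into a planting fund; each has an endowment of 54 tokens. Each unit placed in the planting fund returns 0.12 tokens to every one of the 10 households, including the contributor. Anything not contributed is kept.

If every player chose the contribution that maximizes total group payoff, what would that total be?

Each contributed unit returns 1.200 to the group as a whole (0.12 to each of 10 players), which exceeds 1, so the social optimum is full contribution: group total = 1.200 × 540 = 648.00.

648.00 tokens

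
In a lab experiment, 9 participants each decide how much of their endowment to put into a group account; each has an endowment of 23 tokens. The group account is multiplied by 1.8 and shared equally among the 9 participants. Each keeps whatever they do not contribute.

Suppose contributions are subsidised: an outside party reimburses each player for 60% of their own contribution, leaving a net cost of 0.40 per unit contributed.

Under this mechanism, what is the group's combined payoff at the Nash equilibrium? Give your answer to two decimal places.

207.00 tokens

With the mechanism, a contributed unit returns (1.8/9) / 0.40 = 0.5000 per unit of net cost — still below 1 — so contributing 0 remains dominant for every player.
At the Nash equilibrium no one contributes; group total payoff = 9 × 23 = 207.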